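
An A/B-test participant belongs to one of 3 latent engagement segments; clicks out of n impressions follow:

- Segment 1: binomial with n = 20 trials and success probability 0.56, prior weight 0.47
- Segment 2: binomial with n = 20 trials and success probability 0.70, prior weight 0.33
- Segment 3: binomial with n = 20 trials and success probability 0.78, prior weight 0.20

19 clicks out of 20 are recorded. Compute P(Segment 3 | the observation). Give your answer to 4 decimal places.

0.7713

Posterior ∝ prior × likelihood, so P(k | x) ∝ w_k f_k(x); normalise over all components.
Component likelihoods at x = 19 clicks out of 20:
  L_1 = C(20,19)·0.56^19·0.44^1 = 20·1.64275e-05·0.44 = 0.000144562
  L_2 = C(20,19)·0.70^19·0.30^1 = 20·0.00113989·0.3 = 0.00683934
  L_3 = C(20,19)·0.78^19·0.22^1 = 20·0.00890835·0.22 = 0.0391968
Prior × likelihood for each component:
  w_1·L_1 = 0.47 × 0.000144562 = 6.79443e-05
  w_2·L_2 = 0.33 × 0.00683934 = 0.00225698
  w_3·L_3 = 0.20 × 0.0391968 = 0.00783935
Denominator: 6.79443e-05 + 0.00225698 + 0.00783935 = 0.0101643
P(Segment 3 | 19 clicks out of 20) = 0.00783935 / 0.0101643 ≈ 0.7713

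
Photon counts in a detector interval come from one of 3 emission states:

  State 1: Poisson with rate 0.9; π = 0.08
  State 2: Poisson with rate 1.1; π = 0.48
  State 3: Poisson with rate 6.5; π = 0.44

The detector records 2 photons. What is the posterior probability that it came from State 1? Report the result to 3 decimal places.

Apply Bayes' rule: the posterior for each component is proportional to its prior times its likelihood at x.
Component likelihoods at x = 2 photons:
  p_1 = e^(−0.9)·0.9^2/2! = 0.164661
  p_2 = e^(−1.1)·1.1^2/2! = 0.201387
  p_3 = e^(−6.5)·6.5^2/2! = 0.0317602
Prior × likelihood for each component:
  π_1·p_1 = 0.08 × 0.164661 = 0.0131729
  π_2·p_2 = 0.48 × 0.201387 = 0.0966658
  π_3·p_3 = 0.44 × 0.0317602 = 0.0139745
Denominator: 0.0131729 + 0.0966658 + 0.0139745 = 0.123813
P(State 1 | 2 photons) ≈ 0.106

0.106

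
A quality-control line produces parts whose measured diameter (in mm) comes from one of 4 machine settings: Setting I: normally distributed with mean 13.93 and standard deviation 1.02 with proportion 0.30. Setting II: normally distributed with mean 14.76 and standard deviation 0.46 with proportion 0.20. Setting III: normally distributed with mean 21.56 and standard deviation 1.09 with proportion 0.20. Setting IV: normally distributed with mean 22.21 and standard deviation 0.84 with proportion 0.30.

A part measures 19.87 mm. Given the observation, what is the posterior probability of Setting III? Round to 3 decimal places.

0.882

By Bayes' theorem, P(k | x) = π_k f_k(x) / Σ_j π_j f_j(x).
Normal densities:
  p_I = (1/(1.02·√(2π)))·exp(−(19.87−13.93)²/(2·1.02²)) = 0.391120·exp(-16.95675) = 1.69078e-08
  p_II = (1/(0.46·√(2π)))·exp(−(19.87−14.76)²/(2·0.46²)) = 0.867266·exp(-61.70156) = 1.38518e-27
  p_III = (1/(1.09·√(2π)))·exp(−(19.87−21.56)²/(2·1.09²)) = 0.366002·exp(-1.20196) = 0.110022
  p_IV = (1/(0.84·√(2π)))·exp(−(19.87−22.21)²/(2·0.84²)) = 0.474931·exp(-3.88010) = 0.00980672
Weight by the priors:
  π_I·p_I = 0.30 × 1.69078e-08 = 5.07235e-09
  π_II·p_II = 0.20 × 1.38518e-27 = 2.77035e-28
  π_III·p_III = 0.20 × 0.110022 = 0.0220043
  π_IV·p_IV = 0.30 × 0.00980672 = 0.00294202
Marginal: 5.07235e-09 + 2.77035e-28 + 0.0220043 + 0.00294202 = 0.0249464
So the posterior for Setting III is 0.0220043 / 0.0249464 ≈ 0.882.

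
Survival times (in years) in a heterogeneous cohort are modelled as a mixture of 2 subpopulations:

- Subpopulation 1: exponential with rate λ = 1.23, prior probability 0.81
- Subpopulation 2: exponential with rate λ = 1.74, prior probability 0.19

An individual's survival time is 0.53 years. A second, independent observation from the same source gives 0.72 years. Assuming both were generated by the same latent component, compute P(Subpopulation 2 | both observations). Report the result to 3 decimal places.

0.199

P(component k | x) = P(Z=k)·f_k(x) / marginal(x), where marginal(x) = Σ_j P(Z=j)·f_j(x).
Since both observations come from the same component, the likelihood for component k is f_k(x₁)·f_k(x₂).
  f_1 = [0.640897] × [0.507334] = 0.325149
  f_2 = [0.691899] × [0.497124] = 0.34396
Multiply by the mixture weights:
  P(Z=1)·f_1 = 0.81 × 0.325149 = 0.263371
  P(Z=2)·f_2 = 0.19 × 0.34396 = 0.0653524
Marginal: 0.263371 + 0.0653524 = 0.328723
P(Subpopulation 2 | x) ≈ 0.199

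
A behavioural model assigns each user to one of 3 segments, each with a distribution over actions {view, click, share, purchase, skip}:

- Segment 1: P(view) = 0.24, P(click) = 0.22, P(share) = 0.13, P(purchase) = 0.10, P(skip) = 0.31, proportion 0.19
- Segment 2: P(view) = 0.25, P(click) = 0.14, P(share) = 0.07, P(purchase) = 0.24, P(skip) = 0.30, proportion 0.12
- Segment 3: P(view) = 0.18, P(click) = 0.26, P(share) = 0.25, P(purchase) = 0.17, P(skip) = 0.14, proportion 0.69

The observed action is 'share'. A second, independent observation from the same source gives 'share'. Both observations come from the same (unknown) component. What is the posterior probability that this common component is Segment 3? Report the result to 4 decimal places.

Posterior ∝ prior × likelihood, so P(k | x) ∝ P(Z=k) f_k(x); normalise over all components.
Since both observations come from the same component, the likelihood for component k is f_k(x₁)·f_k(x₂).
  L_1 = [0.13] × [0.13] = 0.0169
  L_2 = [0.07] × [0.07] = 0.0049
  L_3 = [0.25] × [0.25] = 0.0625
Prior × likelihood for each component:
  P(Z=1)·L_1 = 0.19 × 0.0169 = 0.003211
  P(Z=2)·L_2 = 0.12 × 0.0049 = 0.000588
  P(Z=3)·L_3 = 0.69 × 0.0625 = 0.043125
Evidence: 0.003211 + 0.000588 + 0.043125 = 0.046924
P(Segment 3 | x₁, x₂) = 0.043125 / 0.046924 ≈ 0.9190

0.9190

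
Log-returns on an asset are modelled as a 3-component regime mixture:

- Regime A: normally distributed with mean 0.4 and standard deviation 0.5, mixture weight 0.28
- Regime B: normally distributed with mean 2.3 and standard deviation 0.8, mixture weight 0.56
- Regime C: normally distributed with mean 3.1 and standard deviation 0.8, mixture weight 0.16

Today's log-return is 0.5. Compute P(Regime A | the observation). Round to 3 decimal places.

Apply Bayes' rule: the posterior for each component is proportional to its prior times its likelihood at x.
Normal densities:
  L_A = 0.782085
  L_B = 0.0396746
  L_C = 0.00253631
Unnormalised posteriors:
  π_A·L_A = 0.28 × 0.782085 = 0.218984
  π_B·L_B = 0.56 × 0.0396746 = 0.0222178
  π_C·L_C = 0.16 × 0.00253631 = 0.00040581
Sum: 0.218984 + 0.0222178 + 0.00040581 = 0.241607
P(Regime A | 0.5) = 0.218984 / 0.241607 ≈ 0.906

0.906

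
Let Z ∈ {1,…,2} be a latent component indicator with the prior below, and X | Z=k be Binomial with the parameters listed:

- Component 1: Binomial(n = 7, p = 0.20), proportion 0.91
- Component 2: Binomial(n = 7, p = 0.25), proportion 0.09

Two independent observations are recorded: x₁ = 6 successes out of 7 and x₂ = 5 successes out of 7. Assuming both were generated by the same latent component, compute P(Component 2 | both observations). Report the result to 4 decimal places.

Apply Bayes' rule: the posterior for each component is proportional to its prior times its likelihood at x.
Since both observations come from the same component, the likelihood for component k is f_k(x₁)·f_k(x₂).
  f_1 = [0.0003584] × [0.0043008] = 1.54141e-06
  f_2 = [0.00128174] × [0.0115356] = 1.47857e-05
Unnormalised posteriors:
  π_1·f_1 = 0.91 × 1.54141e-06 = 1.40268e-06
  π_2·f_2 = 0.09 × 1.47857e-05 = 1.33071e-06
Sum: 1.40268e-06 + 1.33071e-06 = 2.73339e-06
Responsibility of Component 2: 1.33071e-06 / 2.73339e-06 ≈ 0.4868

0.4868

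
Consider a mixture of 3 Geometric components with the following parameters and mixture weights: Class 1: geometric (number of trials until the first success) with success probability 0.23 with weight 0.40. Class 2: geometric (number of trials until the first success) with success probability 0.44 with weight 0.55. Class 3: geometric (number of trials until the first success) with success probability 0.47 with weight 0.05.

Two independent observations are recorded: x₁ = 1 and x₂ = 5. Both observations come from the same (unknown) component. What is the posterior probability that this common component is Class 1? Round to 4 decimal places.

Apply Bayes' rule: the posterior for each component is proportional to its prior times its likelihood at x.
Since both observations come from the same component, the likelihood for component k is f_k(x₁)·f_k(x₂).
  f_1 = [0.23·(1−0.23)^0 = 0.23·1 = 0.23] × [0.080852] = 0.018596
  f_2 = [0.44·(1−0.44)^0 = 0.44·1 = 0.44] × [0.0432718] = 0.0190396
  f_3 = [0.47·(1−0.47)^0 = 0.47·1 = 0.47] × [0.0370853] = 0.0174301
Unnormalised posteriors:
  π_1·f_1 = 0.40 × 0.018596 = 0.00743838
  π_2·f_2 = 0.55 × 0.0190396 = 0.0104718
  π_3·f_3 = 0.05 × 0.0174301 = 0.000871504
Marginal: 0.00743838 + 0.0104718 + 0.000871504 = 0.0187817
P(Class 1 | x₁,x₂) = 0.00743838 / 0.0187817 ≈ 0.3960

0.3960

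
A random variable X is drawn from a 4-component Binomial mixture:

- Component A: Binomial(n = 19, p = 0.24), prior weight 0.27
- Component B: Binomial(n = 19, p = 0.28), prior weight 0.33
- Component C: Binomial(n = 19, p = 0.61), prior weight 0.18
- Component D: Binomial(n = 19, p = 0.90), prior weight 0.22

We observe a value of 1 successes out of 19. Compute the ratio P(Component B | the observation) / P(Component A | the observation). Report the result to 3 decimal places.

0.539

Only the two components matter; the odds are (w_i f_i(x)) / (w_j f_j(x)).
Component likelihoods at x = 1 successes out of 19:
  f_A = C(19,1)·0.24^1·0.76^18 = 19·0.24·0.00715558 = 0.0326294
  f_B = C(19,1)·0.28^1·0.72^18 = 19·0.28·0.00270386 = 0.0143846
  f_C = C(19,1)·0.61^1·0.39^18 = 19·0.61·4.35675e-08 = 5.04948e-07
  f_D = C(19,1)·0.90^1·0.10^18 = 19·0.9·1e-18 = 1.71e-17
0.0047469 / 0.00880995 ≈ 0.539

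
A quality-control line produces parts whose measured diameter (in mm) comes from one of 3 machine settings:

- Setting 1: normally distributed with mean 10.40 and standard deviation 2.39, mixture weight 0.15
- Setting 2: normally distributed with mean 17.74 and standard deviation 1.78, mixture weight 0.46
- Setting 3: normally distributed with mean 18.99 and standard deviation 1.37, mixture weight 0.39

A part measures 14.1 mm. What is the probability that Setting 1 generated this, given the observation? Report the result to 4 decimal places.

Apply Bayes' rule: the posterior for each component is proportional to its prior times its likelihood at x.
Component likelihoods at x = 14.1 mm:
  L_1 = (1/(2.39·√(2π)))·exp(−(14.1−10.40)²/(2·2.39²)) = 0.166921·exp(-1.19833) = 0.0503596
  L_2 = (1/(1.78·√(2π)))·exp(−(14.1−17.74)²/(2·1.78²)) = 0.224125·exp(-2.09090) = 0.0276965
  L_3 = (1/(1.37·√(2π)))·exp(−(14.1−18.99)²/(2·1.37²)) = 0.291199·exp(-6.37010) = 0.000498526
Prior × likelihood for each component:
  π_1·L_1 = 0.15 × 0.0503596 = 0.00755395
  π_2·L_2 = 0.46 × 0.0276965 = 0.0127404
  π_3·L_3 = 0.39 × 0.000498526 = 0.000194425
Evidence: 0.00755395 + 0.0127404 + 0.000194425 = 0.0204888
P(Setting 1 | 14.1 mm) = 0.00755395 / 0.0204888 ≈ 0.3687

0.3687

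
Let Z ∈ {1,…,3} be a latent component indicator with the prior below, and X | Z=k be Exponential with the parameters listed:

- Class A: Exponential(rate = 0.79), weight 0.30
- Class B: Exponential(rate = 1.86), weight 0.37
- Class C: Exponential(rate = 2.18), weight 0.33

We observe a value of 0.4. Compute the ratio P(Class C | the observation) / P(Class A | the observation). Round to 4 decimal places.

Only the two components matter; the odds are (P(Z=i) f_i(x)) / (P(Z=j) f_j(x)).
Exponential densities:
  f_A = 0.575957
  f_B = 0.883889
  f_C = 0.91149
0.300792 / 0.172787 ≈ 1.7408

1.7408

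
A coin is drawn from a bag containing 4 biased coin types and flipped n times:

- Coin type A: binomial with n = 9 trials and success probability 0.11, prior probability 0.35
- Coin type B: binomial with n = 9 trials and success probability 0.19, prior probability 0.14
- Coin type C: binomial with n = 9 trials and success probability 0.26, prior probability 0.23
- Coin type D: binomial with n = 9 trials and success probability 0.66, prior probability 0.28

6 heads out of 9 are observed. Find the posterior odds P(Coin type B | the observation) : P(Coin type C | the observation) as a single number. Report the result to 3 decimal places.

Since P(k|x) ∝ π_k f_k(x), the posterior odds are π_i f_i(x) / (π_j f_j(x)).
Binomial probabilities:
  f_A = 0.000104907
  f_B = 0.00210018
  f_C = 0.0105151
  f_D = 0.272885
0.000294025 / 0.00241848 ≈ 0.122

0.122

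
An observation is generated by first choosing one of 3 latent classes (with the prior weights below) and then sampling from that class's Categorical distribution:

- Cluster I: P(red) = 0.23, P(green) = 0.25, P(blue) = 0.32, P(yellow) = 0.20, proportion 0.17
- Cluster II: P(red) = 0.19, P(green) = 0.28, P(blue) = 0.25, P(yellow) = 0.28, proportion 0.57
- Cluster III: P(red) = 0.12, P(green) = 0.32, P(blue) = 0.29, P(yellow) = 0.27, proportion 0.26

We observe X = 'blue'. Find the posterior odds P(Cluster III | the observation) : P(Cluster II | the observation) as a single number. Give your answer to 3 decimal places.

The posterior odds equal the prior odds times the likelihood ratio: (π_i/π_j)·(f_i(x)/f_j(x)).
Component likelihoods at x = 'blue':
  p_I = P(blue | comp) = 0.32
  p_II = P(blue | comp) = 0.25
  p_III = P(blue | comp) = 0.29
Odds = (0.26/0.57) × (0.29/0.25) = 0.45614 × 1.16 ≈ 0.529

0.529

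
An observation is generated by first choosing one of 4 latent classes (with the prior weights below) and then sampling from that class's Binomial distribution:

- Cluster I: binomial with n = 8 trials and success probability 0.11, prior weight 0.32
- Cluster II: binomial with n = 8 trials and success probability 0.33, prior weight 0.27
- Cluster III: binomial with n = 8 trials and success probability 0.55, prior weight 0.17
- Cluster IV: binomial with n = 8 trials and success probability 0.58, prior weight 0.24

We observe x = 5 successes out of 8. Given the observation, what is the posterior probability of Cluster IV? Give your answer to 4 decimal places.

Posterior ∝ prior × likelihood, so P(k | x) ∝ π_k f_k(x); normalise over all components.
Binomial probabilities:
  p_I = C(8,5)·0.11^5·0.89^3 = 56·1.61051e-05·0.704969 = 0.000635801
  p_II = C(8,5)·0.33^5·0.67^3 = 56·0.00391354·0.300763 = 0.0659147
  p_III = C(8,5)·0.55^5·0.45^3 = 56·0.0503284·0.091125 = 0.256826
  p_IV = C(8,5)·0.58^5·0.42^3 = 56·0.0656357·0.074088 = 0.272318
Multiply by the mixture weights:
  π_I·p_I = 0.32 × 0.000635801 = 0.000203456
  π_II·p_II = 0.27 × 0.0659147 = 0.017797
  π_III·p_III = 0.17 × 0.256826 = 0.0436604
  π_IV·p_IV = 0.24 × 0.272318 = 0.0653562
Denominator: 0.000203456 + 0.017797 + 0.0436604 + 0.0653562 = 0.127017
P(Cluster IV | 5 successes out of 8) ≈ 0.5145

0.5145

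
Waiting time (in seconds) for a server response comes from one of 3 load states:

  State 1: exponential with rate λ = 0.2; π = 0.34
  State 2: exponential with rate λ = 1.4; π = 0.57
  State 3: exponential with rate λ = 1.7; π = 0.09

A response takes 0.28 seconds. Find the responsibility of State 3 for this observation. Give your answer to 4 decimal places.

Posterior ∝ prior × likelihood, so P(k | x) ∝ π_k f_k(x); normalise over all components.
Evaluate each component's likelihood at the observed value:
  f_1 = 0.189108
  f_2 = 0.945986
  f_3 = 1.05615
Weight by the priors:
  π_1·f_1 = 0.34 × 0.189108 = 0.0642967
  π_2·f_2 = 0.57 × 0.945986 = 0.539212
  π_3·f_3 = 0.09 × 1.05615 = 0.0950533
Sum: 0.0642967 + 0.539212 + 0.0950533 = 0.698562
So the posterior for State 3 is 0.0950533 / 0.698562 ≈ 0.1361.

0.1361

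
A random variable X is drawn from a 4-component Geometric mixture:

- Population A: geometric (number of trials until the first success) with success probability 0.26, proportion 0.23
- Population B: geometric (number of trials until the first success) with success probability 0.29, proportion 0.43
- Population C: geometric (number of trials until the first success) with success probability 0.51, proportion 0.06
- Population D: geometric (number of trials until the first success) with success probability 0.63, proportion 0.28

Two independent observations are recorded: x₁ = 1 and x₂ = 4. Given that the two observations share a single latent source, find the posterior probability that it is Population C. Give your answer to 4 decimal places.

0.0687

Posterior ∝ prior × likelihood, so P(k | x) ∝ w_k f_k(x); normalise over all components.
Since both observations come from the same component, the likelihood for component k is f_k(x₁)·f_k(x₂).
  p_A = [0.26·(1−0.26)^0 = 0.26·1 = 0.26] × [0.105358] = 0.0273931
  p_B = [0.29·(1−0.29)^0 = 0.29·1 = 0.29] × [0.103794] = 0.0301003
  p_C = [0.51·(1−0.51)^0 = 0.51·1 = 0.51] × [0.060001] = 0.0306005
  p_D = [0.63·(1−0.63)^0 = 0.63·1 = 0.63] × [0.0319114] = 0.0201042
Prior × likelihood for each component:
  w_A·p_A = 0.23 × 0.0273931 = 0.00630042
  w_B·p_B = 0.43 × 0.0301003 = 0.0129431
  w_C·p_C = 0.06 × 0.0306005 = 0.00183603
  w_D·p_D = 0.28 × 0.0201042 = 0.00562917
Normaliser: 0.00630042 + 0.0129431 + 0.00183603 + 0.00562917 = 0.0267088
P(Population C | x) ≈ 0.0687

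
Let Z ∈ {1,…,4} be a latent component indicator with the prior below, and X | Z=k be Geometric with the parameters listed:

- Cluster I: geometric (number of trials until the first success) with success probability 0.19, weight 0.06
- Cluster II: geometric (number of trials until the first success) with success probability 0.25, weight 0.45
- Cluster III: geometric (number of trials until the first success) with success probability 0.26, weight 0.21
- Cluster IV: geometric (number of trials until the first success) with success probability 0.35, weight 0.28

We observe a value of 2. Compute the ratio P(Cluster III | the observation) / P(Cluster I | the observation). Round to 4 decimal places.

Posterior odds = (π_i f_i(x)) / (π_j f_j(x)); the normalising sum cancels.
Evaluate each component's likelihood at the observed value:
  f_I = 0.1539
  f_II = 0.1875
  f_III = 0.1924
  f_IV = 0.2275
0.040404 / 0.009234 ≈ 4.3756

4.3756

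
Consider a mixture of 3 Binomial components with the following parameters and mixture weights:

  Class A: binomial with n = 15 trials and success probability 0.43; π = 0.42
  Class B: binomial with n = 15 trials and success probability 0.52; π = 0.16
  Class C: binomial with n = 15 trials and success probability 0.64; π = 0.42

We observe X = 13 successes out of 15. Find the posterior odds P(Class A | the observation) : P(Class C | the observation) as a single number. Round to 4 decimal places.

0.0143

Only the two components matter; the odds are (w_i f_i(x)) / (w_j f_j(x)).
Binomial probabilities:
  p_A = 0.000586177
  p_B = 0.00491717
  p_C = 0.0411277
Odds = (0.42/0.42) × (0.000586177/0.0411277) = 1 × 0.0142526 ≈ 0.0143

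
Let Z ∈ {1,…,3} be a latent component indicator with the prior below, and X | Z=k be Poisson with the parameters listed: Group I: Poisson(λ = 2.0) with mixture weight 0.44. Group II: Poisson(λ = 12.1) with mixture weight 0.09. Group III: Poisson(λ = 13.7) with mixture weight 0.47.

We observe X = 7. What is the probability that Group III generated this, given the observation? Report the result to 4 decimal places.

0.6422

Apply Bayes' rule: the posterior for each component is proportional to its prior times its likelihood at x.
Poisson probabilities:
  p_I = 0.00343709
  p_II = 0.0418894
  p_III = 0.0201734
Prior × likelihood for each component:
  w_I·p_I = 0.44 × 0.00343709 = 0.00151232
  w_II·p_II = 0.09 × 0.0418894 = 0.00377004
  w_III·p_III = 0.47 × 0.0201734 = 0.0094815
Denominator: 0.00151232 + 0.00377004 + 0.0094815 = 0.0147639
P(Group III | x) ≈ 0.6422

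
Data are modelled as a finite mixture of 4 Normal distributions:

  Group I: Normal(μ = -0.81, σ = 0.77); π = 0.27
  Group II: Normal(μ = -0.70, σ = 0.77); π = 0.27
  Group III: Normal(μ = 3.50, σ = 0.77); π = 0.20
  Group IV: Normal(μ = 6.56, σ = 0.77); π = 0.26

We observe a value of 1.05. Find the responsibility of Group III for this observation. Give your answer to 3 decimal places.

Posterior ∝ prior × likelihood, so P(k | x) ∝ π_k f_k(x); normalise over all components.
Normal densities:
  p_I = (1/(0.77·√(2π)))·exp(−(1.05−-0.81)²/(2·0.77²)) = 0.518107·exp(-2.91752) = 0.0280127
  p_II = (1/(0.77·√(2π)))·exp(−(1.05−-0.70)²/(2·0.77²)) = 0.518107·exp(-2.58264) = 0.0391553
  p_III = (1/(0.77·√(2π)))·exp(−(1.05−3.50)²/(2·0.77²)) = 0.518107·exp(-5.06198) = 0.00328116
  p_IV = (1/(0.77·√(2π)))·exp(−(1.05−6.56)²/(2·0.77²)) = 0.518107·exp(-25.60305) = 3.9369e-12
Multiply by the mixture weights:
  π_I·p_I = 0.27 × 0.0280127 = 0.00756343
  π_II·p_II = 0.27 × 0.0391553 = 0.0105719
  π_III·p_III = 0.20 × 0.00328116 = 0.000656233
  π_IV·p_IV = 0.26 × 3.9369e-12 = 1.02359e-12
Evidence: 0.00756343 + 0.0105719 + 0.000656233 + 1.02359e-12 = 0.0187916
P(Group III | data) ≈ 0.035

0.035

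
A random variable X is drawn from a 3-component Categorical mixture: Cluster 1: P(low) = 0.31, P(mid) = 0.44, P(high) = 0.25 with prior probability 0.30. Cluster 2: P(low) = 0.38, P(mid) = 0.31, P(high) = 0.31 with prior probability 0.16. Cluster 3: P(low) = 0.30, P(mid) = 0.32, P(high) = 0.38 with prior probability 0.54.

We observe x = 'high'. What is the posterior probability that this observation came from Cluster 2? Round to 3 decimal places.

P(component k | x) = π_k·f_k(x) / marginal(x), where marginal(x) = Σ_j π_j·f_j(x).
Categorical probabilities:
  L_1 = P(high | comp) = 0.25
  L_2 = P(high | comp) = 0.31
  L_3 = P(high | comp) = 0.38
Weight by the priors:
  π_1·L_1 = 0.30 × 0.25 = 0.075
  π_2·L_2 = 0.16 × 0.31 = 0.0496
  π_3·L_3 = 0.54 × 0.38 = 0.2052
Normaliser: 0.075 + 0.0496 + 0.2052 = 0.3298
P(Cluster 2 | 'high') ≈ 0.150

0.150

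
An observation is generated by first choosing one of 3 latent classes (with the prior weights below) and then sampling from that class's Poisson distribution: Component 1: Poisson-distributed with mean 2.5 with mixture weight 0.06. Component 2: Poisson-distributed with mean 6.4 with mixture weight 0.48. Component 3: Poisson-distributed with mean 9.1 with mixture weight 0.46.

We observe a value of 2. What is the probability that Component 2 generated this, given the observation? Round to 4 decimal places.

0.4825

Apply Bayes' rule: the posterior for each component is proportional to its prior times its likelihood at x.
Evaluate each component's likelihood at the observed value:
  f_1 = e^(−2.5)·2.5^2/2! = 0.256516
  f_2 = e^(−6.4)·6.4^2/2! = 0.0340287
  f_3 = e^(−9.1)·9.1^2/2! = 0.00462352
Multiply by the mixture weights:
  w_1·f_1 = 0.06 × 0.256516 = 0.0153909
  w_2·f_2 = 0.48 × 0.0340287 = 0.0163338
  w_3·f_3 = 0.46 × 0.00462352 = 0.00212682
Denominator: 0.0153909 + 0.0163338 + 0.00212682 = 0.0338515
P(Component 2 | 2) = 0.0163338 / 0.0338515 ≈ 0.4825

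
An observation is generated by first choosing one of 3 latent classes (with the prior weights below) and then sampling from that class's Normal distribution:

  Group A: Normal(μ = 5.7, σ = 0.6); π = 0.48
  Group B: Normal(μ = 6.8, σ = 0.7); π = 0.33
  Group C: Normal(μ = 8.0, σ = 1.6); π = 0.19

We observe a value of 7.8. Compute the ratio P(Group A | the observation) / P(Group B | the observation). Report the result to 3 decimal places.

0.010

Since P(k|x) ∝ P(Z=k) f_k(x), the posterior odds are P(Z=i) f_i(x) / (P(Z=j) f_j(x)).
Normal densities:
  f_A = 0.00145447
  f_B = 0.205426
  f_C = 0.247399
Posterior odds = (P(Z=A)·f_A) / (P(Z=B)·f_B) = (0.48·0.00145447) / (0.33·0.205426) = 0.000698146 / 0.0677904 ≈ 0.010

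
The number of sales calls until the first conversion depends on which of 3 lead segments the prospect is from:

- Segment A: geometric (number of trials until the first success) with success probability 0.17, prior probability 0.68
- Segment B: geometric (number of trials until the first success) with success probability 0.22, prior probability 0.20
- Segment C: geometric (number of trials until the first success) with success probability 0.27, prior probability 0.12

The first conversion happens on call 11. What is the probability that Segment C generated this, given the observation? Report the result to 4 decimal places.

Posterior ∝ prior × likelihood, so P(k | x) ∝ w_k f_k(x); normalise over all components.
Geometric probabilities:
  p_A = 0.0263773
  p_B = 0.0183387
  p_C = 0.0116036
Prior × likelihood for each component:
  w_A·p_A = 0.68 × 0.0263773 = 0.0179365
  w_B·p_B = 0.20 × 0.0183387 = 0.00366774
  w_C·p_C = 0.12 × 0.0116036 = 0.00139243
Denominator: 0.0179365 + 0.00366774 + 0.00139243 = 0.0229967
So the posterior for Segment C is 0.00139243 / 0.0229967 ≈ 0.0605.

0.0605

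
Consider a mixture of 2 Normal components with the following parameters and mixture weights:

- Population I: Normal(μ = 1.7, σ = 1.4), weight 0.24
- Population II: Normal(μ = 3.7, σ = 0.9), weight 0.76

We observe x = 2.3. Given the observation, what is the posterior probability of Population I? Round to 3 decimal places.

0.383

Posterior ∝ prior × likelihood, so P(k | x) ∝ w_k f_k(x); normalise over all components.
Evaluate each component's likelihood at the observed value:
  L_I = (1/(1.4·√(2π)))·exp(−(2.3−1.7)²/(2·1.4²)) = 0.284959·exp(-0.09184) = 0.259955
  L_II = (1/(0.9·√(2π)))·exp(−(2.3−3.7)²/(2·0.9²)) = 0.443269·exp(-1.20988) = 0.132198
Unnormalised posteriors:
  w_I·L_I = 0.24 × 0.259955 = 0.0623892
  w_II·L_II = 0.76 × 0.132198 = 0.10047
Denominator: 0.0623892 + 0.10047 = 0.16286
P(Population I | data) = 0.0623892 / 0.16286 ≈ 0.383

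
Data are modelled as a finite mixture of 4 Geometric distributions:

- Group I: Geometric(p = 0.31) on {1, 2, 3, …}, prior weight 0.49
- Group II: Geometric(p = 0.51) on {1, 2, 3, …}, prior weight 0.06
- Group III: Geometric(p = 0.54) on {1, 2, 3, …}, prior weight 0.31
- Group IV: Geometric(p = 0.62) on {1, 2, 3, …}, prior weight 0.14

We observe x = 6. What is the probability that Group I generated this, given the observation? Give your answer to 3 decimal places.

P(component k | x) = P(Z=k)·f_k(x) / marginal(x), where marginal(x) = Σ_j P(Z=j)·f_j(x).
Evaluate each component's likelihood at the observed value:
  L_I = 0.048485
  L_II = 0.0144062
  L_III = 0.011122
  L_IV = 0.00491258
Multiply by the mixture weights:
  P(Z=I)·L_I = 0.49 × 0.048485 = 0.0237576
  P(Z=II)·L_II = 0.06 × 0.0144062 = 0.000864374
  P(Z=III)·L_III = 0.31 × 0.011122 = 0.00344782
  P(Z=IV)·L_IV = 0.14 × 0.00491258 = 0.000687761
Marginal: 0.0237576 + 0.000864374 + 0.00344782 + 0.000687761 = 0.0287576
P(Group I | 6) = 0.0237576 / 0.0287576 ≈ 0.826

0.826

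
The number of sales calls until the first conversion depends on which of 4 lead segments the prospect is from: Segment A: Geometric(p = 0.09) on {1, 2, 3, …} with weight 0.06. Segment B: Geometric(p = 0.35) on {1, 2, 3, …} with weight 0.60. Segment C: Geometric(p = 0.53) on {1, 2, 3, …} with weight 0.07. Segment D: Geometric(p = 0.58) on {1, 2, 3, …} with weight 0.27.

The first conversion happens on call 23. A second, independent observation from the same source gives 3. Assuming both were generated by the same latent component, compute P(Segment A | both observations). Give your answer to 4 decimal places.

P(component k | x) = π_k·f_k(x) / marginal(x), where marginal(x) = Σ_j π_j·f_j(x).
Since both observations come from the same component, the likelihood for component k is f_k(x₁)·f_k(x₂).
  f_A = [0.09·(1−0.09)^22 = 0.09·0.125577 = 0.0113019] × [0.074529] = 0.000842323
  f_B = [0.35·(1−0.35)^22 = 0.35·7.65762e-05 = 2.68017e-05] × [0.147875] = 3.9633e-06
  f_C = [0.53·(1−0.53)^22 = 0.53·6.11157e-08 = 3.23913e-08] × [0.117077] = 3.79228e-09
  f_D = [0.58·(1−0.58)^22 = 0.58·5.14617e-09 = 2.98478e-09] × [0.102312] = 3.05379e-10
Unnormalised posteriors:
  π_A·f_A = 0.06 × 0.000842323 = 5.05394e-05
  π_B·f_B = 0.60 × 3.9633e-06 = 2.37798e-06
  π_C·f_C = 0.07 × 3.79228e-09 = 2.6546e-10
  π_D·f_D = 0.27 × 3.05379e-10 = 8.24523e-11
Evidence: 5.05394e-05 + 2.37798e-06 + 2.6546e-10 + 8.24523e-11 = 5.29177e-05
Responsibility of Segment A: 5.05394e-05 / 5.29177e-05 ≈ 0.9551

0.9551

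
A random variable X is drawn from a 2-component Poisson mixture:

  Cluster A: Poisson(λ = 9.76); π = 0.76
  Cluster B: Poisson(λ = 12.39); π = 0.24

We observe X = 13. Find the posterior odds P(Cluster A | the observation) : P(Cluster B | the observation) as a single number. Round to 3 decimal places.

1.976

Only the two components matter; the odds are (π_i f_i(x)) / (π_j f_j(x)).
Evaluate each component's likelihood at the observed value:
  p_A = 0.0675854
  p_B = 0.108327
0.0513649 / 0.0259986 ≈ 1.976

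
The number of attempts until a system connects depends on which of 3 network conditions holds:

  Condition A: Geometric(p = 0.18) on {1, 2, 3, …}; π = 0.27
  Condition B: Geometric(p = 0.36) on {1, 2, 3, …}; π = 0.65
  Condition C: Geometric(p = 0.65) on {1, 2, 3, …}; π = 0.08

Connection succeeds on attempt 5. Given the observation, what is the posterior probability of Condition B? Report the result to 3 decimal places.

0.633

Posterior ∝ prior × likelihood, so P(k | x) ∝ P(Z=k) f_k(x); normalise over all components.
Evaluate each component's likelihood at the observed value:
  f_A = 0.0813819
  f_B = 0.060398
  f_C = 0.00975406
Prior × likelihood for each component:
  P(Z=A)·f_A = 0.27 × 0.0813819 = 0.0219731
  P(Z=B)·f_B = 0.65 × 0.060398 = 0.0392587
  P(Z=C)·f_C = 0.08 × 0.00975406 = 0.000780325
Normaliser: 0.0219731 + 0.0392587 + 0.000780325 = 0.0620121
P(Condition B | 5) = 0.0392587 / 0.0620121 ≈ 0.633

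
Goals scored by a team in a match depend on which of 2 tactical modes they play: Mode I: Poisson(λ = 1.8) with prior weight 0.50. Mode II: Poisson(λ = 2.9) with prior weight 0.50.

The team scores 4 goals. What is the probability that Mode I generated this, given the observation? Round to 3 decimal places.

0.308

Apply Bayes' rule: the posterior for each component is proportional to its prior times its likelihood at x.
Evaluate each component's likelihood at the observed value:
  p_I = e^(−1.8)·1.8^4/4! = 0.0723017
  p_II = e^(−2.9)·2.9^4/4! = 0.162154
Prior × likelihood for each component:
  w_I·p_I = 0.50 × 0.0723017 = 0.0361509
  w_II·p_II = 0.50 × 0.162154 = 0.0810768
Denominator: 0.0361509 + 0.0810768 = 0.117228
P(Mode I | the observation) = 0.0361509 / 0.117228 ≈ 0.308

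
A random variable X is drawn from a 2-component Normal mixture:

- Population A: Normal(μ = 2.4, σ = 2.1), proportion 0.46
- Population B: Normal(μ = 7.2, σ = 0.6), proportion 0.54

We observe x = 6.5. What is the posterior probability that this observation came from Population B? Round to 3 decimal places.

P(component k | x) = P(Z=k)·f_k(x) / marginal(x), where marginal(x) = Σ_j P(Z=j)·f_j(x).
Normal densities:
  L_A = (1/(2.1·√(2π)))·exp(−(6.5−2.4)²/(2·2.1²)) = 0.189973·exp(-1.90590) = 0.0282469
  L_B = (1/(0.6·√(2π)))·exp(−(6.5−7.2)²/(2·0.6²)) = 0.664904·exp(-0.68056) = 0.336664
Unnormalised posteriors:
  P(Z=A)·L_A = 0.46 × 0.0282469 = 0.0129936
  P(Z=B)·L_B = 0.54 × 0.336664 = 0.181799
Marginal: 0.0129936 + 0.181799 = 0.194792
P(Population B | data) = 0.181799 / 0.194792 ≈ 0.933

0.933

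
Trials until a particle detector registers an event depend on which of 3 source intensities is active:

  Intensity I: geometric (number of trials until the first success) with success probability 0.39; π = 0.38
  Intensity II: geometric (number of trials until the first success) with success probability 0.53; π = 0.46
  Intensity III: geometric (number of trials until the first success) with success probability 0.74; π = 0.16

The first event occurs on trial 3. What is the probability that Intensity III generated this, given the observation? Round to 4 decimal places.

Apply Bayes' rule: the posterior for each component is proportional to its prior times its likelihood at x.
Component likelihoods at x = 3:
  p_I = 0.39·(1−0.39)^2 = 0.39·0.3721 = 0.145119
  p_II = 0.53·(1−0.53)^2 = 0.53·0.2209 = 0.117077
  p_III = 0.74·(1−0.74)^2 = 0.74·0.0676 = 0.050024
Prior × likelihood for each component:
  P(Z=I)·p_I = 0.38 × 0.145119 = 0.0551452
  P(Z=II)·p_II = 0.46 × 0.117077 = 0.0538554
  P(Z=III)·p_III = 0.16 × 0.050024 = 0.00800384
Marginal: 0.0551452 + 0.0538554 + 0.00800384 = 0.117004
P(Intensity III | x) = 0.00800384 / 0.117004 ≈ 0.0684

0.0684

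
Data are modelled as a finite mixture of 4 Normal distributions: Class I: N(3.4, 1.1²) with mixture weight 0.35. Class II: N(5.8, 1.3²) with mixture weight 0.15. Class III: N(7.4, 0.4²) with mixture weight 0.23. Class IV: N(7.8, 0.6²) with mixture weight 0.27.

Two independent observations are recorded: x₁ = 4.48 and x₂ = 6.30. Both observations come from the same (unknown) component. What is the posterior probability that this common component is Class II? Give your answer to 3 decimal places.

0.899

The responsibility of component k is w_k f_k(x) divided by Σ_j w_j f_j(x).
Since both observations come from the same component, the likelihood for component k is f_k(x₁)·f_k(x₂).
  L_I = [(1/(1.1·√(2π)))·exp(−(4.48−3.4)²/(2·1.1²)) = 0.362675·exp(-0.48198) = 0.223972] × [0.0112268] = 0.00251448
  L_II = [(1/(1.3·√(2π)))·exp(−(4.48−5.8)²/(2·1.3²)) = 0.306879·exp(-0.51550) = 0.183268] × [0.285] = 0.0522313
  L_III = [(1/(0.4·√(2π)))·exp(−(4.48−7.4)²/(2·0.4²)) = 0.997356·exp(-26.64500) = 2.67346e-12] × [0.0227339] = 6.07782e-14
  L_IV = [(1/(0.6·√(2π)))·exp(−(4.48−7.8)²/(2·0.6²)) = 0.664904·exp(-15.30889) = 1.49346e-07] × [0.0292138] = 4.36296e-09
Prior × likelihood for each component:
  w_I·L_I = 0.35 × 0.00251448 = 0.00088007
  w_II·L_II = 0.15 × 0.0522313 = 0.0078347
  w_III·L_III = 0.23 × 6.07782e-14 = 1.3979e-14
  w_IV·L_IV = 0.27 × 4.36296e-09 = 1.178e-09
Denominator: 0.00088007 + 0.0078347 + 1.3979e-14 + 1.178e-09 = 0.00871477
P(Class II | data) ≈ 0.899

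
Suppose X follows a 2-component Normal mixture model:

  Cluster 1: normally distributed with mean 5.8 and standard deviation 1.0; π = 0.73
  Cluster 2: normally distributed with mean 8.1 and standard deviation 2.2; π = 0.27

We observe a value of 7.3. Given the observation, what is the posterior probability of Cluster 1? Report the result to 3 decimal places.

By Bayes' theorem, P(k | x) = π_k f_k(x) / Σ_j π_j f_j(x).
Normal densities:
  p_1 = 0.129518
  p_2 = 0.169736
Prior × likelihood for each component:
  π_1·p_1 = 0.73 × 0.129518 = 0.0945478
  π_2·p_2 = 0.27 × 0.169736 = 0.0458287
Denominator: 0.0945478 + 0.0458287 = 0.140377
P(Cluster 1 | the observation) = 0.0945478 / 0.140377 ≈ 0.674

0.674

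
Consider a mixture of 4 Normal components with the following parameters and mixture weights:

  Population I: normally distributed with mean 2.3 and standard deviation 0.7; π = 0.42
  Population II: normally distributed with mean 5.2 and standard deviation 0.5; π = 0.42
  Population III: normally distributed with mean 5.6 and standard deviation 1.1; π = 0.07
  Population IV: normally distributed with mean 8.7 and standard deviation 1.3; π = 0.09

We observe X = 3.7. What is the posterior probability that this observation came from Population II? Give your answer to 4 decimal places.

0.0890

By Bayes' theorem, P(k | x) = P(Z=k) f_k(x) / Σ_j P(Z=j) f_j(x).
Evaluate each component's likelihood at the observed value:
  f_I = (1/(0.7·√(2π)))·exp(−(3.7−2.3)²/(2·0.7²)) = 0.569918·exp(-2.00000) = 0.07713
  f_II = (1/(0.5·√(2π)))·exp(−(3.7−5.2)²/(2·0.5²)) = 0.797885·exp(-4.50000) = 0.0088637
  f_III = (1/(1.1·√(2π)))·exp(−(3.7−5.6)²/(2·1.1²)) = 0.362675·exp(-1.49174) = 0.0815952
  f_IV = (1/(1.3·√(2π)))·exp(−(3.7−8.7)²/(2·1.3²)) = 0.306879·exp(-7.39645) = 0.000188248
Multiply by the mixture weights:
  P(Z=I)·f_I = 0.42 × 0.07713 = 0.0323946
  P(Z=II)·f_II = 0.42 × 0.0088637 = 0.00372275
  P(Z=III)·f_III = 0.07 × 0.0815952 = 0.00571167
  P(Z=IV)·f_IV = 0.09 × 0.000188248 = 1.69423e-05
Denominator: 0.0323946 + 0.00372275 + 0.00571167 + 1.69423e-05 = 0.0418459
So the posterior for Population II is 0.00372275 / 0.0418459 ≈ 0.0890.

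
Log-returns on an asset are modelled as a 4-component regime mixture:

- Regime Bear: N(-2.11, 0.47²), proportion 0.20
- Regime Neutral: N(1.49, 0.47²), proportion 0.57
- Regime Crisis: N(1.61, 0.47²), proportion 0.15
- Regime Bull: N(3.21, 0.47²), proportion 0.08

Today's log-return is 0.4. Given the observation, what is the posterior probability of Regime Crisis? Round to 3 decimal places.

Posterior ∝ prior × likelihood, so P(k | x) ∝ π_k f_k(x); normalise over all components.
Normal densities:
  f_Bear = (1/(0.47·√(2π)))·exp(−(0.4−-2.11)²/(2·0.47²)) = 0.848813·exp(-14.26007) = 5.44179e-07
  f_Neutral = (1/(0.47·√(2π)))·exp(−(0.4−1.49)²/(2·0.47²)) = 0.848813·exp(-2.68923) = 0.0576629
  f_Crisis = (1/(0.47·√(2π)))·exp(−(0.4−1.61)²/(2·0.47²)) = 0.848813·exp(-3.31394) = 0.0308734
  f_Bull = (1/(0.47·√(2π)))·exp(−(0.4−3.21)²/(2·0.47²)) = 0.848813·exp(-17.87257) = 1.46844e-08
Prior × likelihood for each component:
  π_Bear·f_Bear = 0.20 × 5.44179e-07 = 1.08836e-07
  π_Neutral·f_Neutral = 0.57 × 0.0576629 = 0.0328678
  π_Crisis·f_Crisis = 0.15 × 0.0308734 = 0.00463102
  π_Bull·f_Bull = 0.08 × 1.46844e-08 = 1.17475e-09
Normaliser: 1.08836e-07 + 0.0328678 + 0.00463102 + 1.17475e-09 = 0.037499
Responsibility of Regime Crisis: 0.00463102 / 0.037499 ≈ 0.123

0.123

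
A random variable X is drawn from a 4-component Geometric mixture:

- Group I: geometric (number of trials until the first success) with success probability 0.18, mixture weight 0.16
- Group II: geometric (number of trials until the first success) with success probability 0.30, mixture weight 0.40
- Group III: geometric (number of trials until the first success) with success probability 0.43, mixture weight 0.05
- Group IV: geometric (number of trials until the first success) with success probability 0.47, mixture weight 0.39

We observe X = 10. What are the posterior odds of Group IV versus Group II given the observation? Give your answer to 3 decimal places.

Posterior odds = (π_i f_i(x)) / (π_j f_j(x)); the normalising sum cancels.
Component likelihoods at x = 10:
  p_I = 0.18·(1−0.18)^9 = 0.18·0.16762 = 0.0301715
  p_II = 0.30·(1−0.30)^9 = 0.30·0.0403536 = 0.0121061
  p_III = 0.43·(1−0.43)^9 = 0.43·0.00635146 = 0.00273113
  p_IV = 0.47·(1−0.47)^9 = 0.47·0.00329976 = 0.00155089
Posterior odds = (π_IV·p_IV) / (π_II·p_II) = (0.39·0.00155089) / (0.40·0.0121061) = 0.000604847 / 0.00484243 ≈ 0.125

0.125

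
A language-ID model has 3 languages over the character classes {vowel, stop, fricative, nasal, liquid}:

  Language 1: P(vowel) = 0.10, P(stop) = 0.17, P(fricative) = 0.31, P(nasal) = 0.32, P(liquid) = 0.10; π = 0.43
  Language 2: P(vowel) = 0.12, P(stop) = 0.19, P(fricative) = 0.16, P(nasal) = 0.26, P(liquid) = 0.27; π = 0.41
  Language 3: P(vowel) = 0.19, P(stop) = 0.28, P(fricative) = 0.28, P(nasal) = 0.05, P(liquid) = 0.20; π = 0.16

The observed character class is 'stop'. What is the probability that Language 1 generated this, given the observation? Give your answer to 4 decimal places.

0.3733

Apply Bayes' rule: the posterior for each component is proportional to its prior times its likelihood at x.
Component likelihoods at x = 'stop':
  p_1 = 0.17
  p_2 = 0.19
  p_3 = 0.28
Unnormalised posteriors:
  P(Z=1)·p_1 = 0.43 × 0.17 = 0.0731
  P(Z=2)·p_2 = 0.41 × 0.19 = 0.0779
  P(Z=3)·p_3 = 0.16 × 0.28 = 0.0448
Denominator: 0.0731 + 0.0779 + 0.0448 = 0.1958
So the posterior for Language 1 is 0.0731 / 0.1958 ≈ 0.3733.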